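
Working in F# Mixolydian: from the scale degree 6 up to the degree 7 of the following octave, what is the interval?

minor 9th

The scale runs F# G# A# B C# D# E.
So we need the interval from D# up to E.
D# up to E is 13 semitones, a half step narrower than a major ninth, so the interval is minor.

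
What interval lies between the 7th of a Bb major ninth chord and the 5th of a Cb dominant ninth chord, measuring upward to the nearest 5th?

diminished seventh

Bb major ninth has A as its 7th, and Cb dominant ninth has Gb as its 5th.
From A to Gb: 9 semitones over a seventh = diminished.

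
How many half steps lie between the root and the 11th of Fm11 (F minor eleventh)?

The chord tones of Fm11 (F minor eleventh) are F–Ab–C–Eb–G–Bb.
F to Bb is a perfect eleventh: 17 semitones.

17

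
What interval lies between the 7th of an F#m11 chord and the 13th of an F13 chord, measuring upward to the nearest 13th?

The 7th of F#m11 is E; the 13th of F13 is D.
7 letter names make it a seventh; at 10 semitones (a half step narrower than major) the quality is minor.

m7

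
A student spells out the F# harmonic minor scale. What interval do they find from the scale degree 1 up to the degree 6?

minor sixth

F# harmonic minor: F# G# A B C# D E#.
That puts F# below D.
From F# to D: 8 semitones over a sixth = minor.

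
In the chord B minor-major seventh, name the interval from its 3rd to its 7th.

Spelling the chord: B, D, F#, A#.
So we need the interval from D up to A#.
5 letter names make it a fifth; at 8 semitones (a half step wider than perfect) the quality is augmented.

augmented fifth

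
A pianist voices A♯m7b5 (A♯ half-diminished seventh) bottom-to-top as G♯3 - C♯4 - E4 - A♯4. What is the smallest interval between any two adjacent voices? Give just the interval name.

Adjacent intervals: G♯3→C♯4 = perfect fourth; C♯4→E4 = minor third; E4→A♯4 = augmented fourth.
The smallest is C♯4 to E4, a minor third (3 semitones).

minor third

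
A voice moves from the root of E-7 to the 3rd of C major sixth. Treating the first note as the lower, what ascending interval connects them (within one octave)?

The root of E-7 is E; the 3rd of C major sixth is E.
E up to E spans 1 letter names and 0 semitones — a perfect unison.

perfect unison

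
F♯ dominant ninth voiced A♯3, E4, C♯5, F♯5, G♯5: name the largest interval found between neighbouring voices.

major 6th

Adjacent intervals: A♯3→E4 = diminished fifth; E4→C♯5 = major sixth; C♯5→F♯5 = perfect fourth; F♯5→G♯5 = major second.
The largest is E4 to C♯5, a major sixth (9 semitones).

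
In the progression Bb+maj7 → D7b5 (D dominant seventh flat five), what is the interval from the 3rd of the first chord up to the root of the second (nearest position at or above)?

perfect unison

Bb+maj7 has D as its 3rd, and D7b5 (D dominant seventh flat five) has D as its root.
From D to D is 0 semitones, exactly the perfect unison.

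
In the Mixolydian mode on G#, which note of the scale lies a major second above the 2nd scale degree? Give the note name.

B#

The scale is G# A# B# C# D# E# F#.
The 2nd scale degree is A#; a major second above that is B# — scale degree 3.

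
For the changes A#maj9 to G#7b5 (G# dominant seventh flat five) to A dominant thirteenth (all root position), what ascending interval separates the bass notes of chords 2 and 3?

minor second

The roots are G# and A.
G# up to A is 1 semitone, a half step narrower than a major second, so the interval is minor.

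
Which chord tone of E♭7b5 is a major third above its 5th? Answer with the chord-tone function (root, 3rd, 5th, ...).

Spelling the chord: E♭ G B𝄫 D♭.
The 5th is B𝄫. A major third above B𝄫 is D♭.
D♭ is the chord's 7th.

7th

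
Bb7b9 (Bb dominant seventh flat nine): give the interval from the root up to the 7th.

The chord tones of Bb7b9 are Bb D F Ab Cb.
Root = Bb; 7th = Ab.
7 letter names make it a seventh; at 10 semitones (a half step narrower than major) the quality is minor.

minor 7th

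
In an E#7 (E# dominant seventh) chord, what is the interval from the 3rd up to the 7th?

Spelling the chord: E#-G##-B#-D#.
So we need the interval from G## up to D#.
5 letter names make it a fifth; at 6 semitones (a half step narrower than perfect) the quality is diminished.

diminished fifth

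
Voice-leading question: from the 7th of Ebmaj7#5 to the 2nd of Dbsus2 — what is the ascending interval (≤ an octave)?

m2

The 7th of Ebmaj7#5 is D; the 2nd of Dbsus2 is Eb.
D up to Eb is 1 semitone, a half step narrower than a major second, so the interval is minor.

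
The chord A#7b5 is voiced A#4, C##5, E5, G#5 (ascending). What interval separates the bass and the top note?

minor 7th

The outer voices are A#4 and G#5.
7 letter names make it a seventh; at 10 semitones (a half step narrower than major) the quality is minor.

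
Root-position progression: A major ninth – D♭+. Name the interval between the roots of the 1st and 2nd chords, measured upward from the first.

diminished 4th

The roots are A and D♭.
4 letter names make it a fourth; at 4 semitones (a half step narrower than perfect) the quality is diminished.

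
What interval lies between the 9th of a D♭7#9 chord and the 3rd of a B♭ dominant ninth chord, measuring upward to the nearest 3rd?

D♭7#9 has E as its 9th, and B♭ dominant ninth has D as its 3rd.
E up to D is 10 semitones, a half step narrower than a major seventh, so the interval is minor.

minor 7th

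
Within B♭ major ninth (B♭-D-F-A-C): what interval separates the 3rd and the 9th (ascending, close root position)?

That puts D below C.
From D to C: 10 semitones over a seventh = minor.

minor 7th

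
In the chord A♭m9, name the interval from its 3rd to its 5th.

major third

The chord tones of A♭min9 are A♭ C♭ E♭ G♭ B♭.
3rd = C♭; 5th = E♭.
From C♭ to E♭ is 4 semitones, exactly the major third.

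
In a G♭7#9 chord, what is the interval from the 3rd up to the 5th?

G♭7#9 (G♭ dominant seventh sharp nine) is spelled G♭ B♭ D♭ F♭ A.
3rd = B♭; 5th = D♭.
3 letter names make it a third; at 3 semitones (a half step narrower than major) the quality is minor.

m3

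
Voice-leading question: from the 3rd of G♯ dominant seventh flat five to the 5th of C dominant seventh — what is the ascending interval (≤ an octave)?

The 3rd of G♯ dominant seventh flat five is B♯; the 5th of C dominant seventh is G.
B♯ up to G is 7 semitones, a whole step narrower than a major sixth, so the interval is diminished.

diminished sixth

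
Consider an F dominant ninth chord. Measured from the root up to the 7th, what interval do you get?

F dominant ninth: F–A–C–Eb–G.
The root is F and the 7th is Eb.
F up to Eb is 10 semitones, a half step narrower than a major seventh, so the interval is minor.

minor seventh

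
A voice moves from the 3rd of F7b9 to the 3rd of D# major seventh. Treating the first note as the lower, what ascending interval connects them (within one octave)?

F7b9 has A as its 3rd, and D# major seventh has F## as its 3rd.
From A to F##: 10 semitones over a sixth = augmented.

augmented sixth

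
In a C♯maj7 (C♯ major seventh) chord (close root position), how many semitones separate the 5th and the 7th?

The chord tones of C♯Δ7 are C♯–E♯–G♯–B♯.
G♯ to B♯ is a major third: 4 semitones.

4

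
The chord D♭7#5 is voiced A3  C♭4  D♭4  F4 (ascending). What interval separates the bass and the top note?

minor 6th

The outer voices are A3 and F4.
From A to F: 8 semitones over a sixth = minor.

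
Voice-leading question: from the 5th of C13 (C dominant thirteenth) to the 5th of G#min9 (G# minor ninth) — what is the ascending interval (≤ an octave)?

augmented fifth

The 5th of C13 (C dominant thirteenth) is G; the 5th of G#min9 (G# minor ninth) is D#.
From G to D#: 8 semitones over a fifth = augmented.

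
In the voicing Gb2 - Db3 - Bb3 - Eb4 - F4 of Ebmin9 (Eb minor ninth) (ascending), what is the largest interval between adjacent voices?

Adjacent intervals: Gb2→Db3 = perfect fifth; Db3→Bb3 = major sixth; Bb3→Eb4 = perfect fourth; Eb4→F4 = major second.
The largest is Db3 to Bb3, a major sixth (9 semitones).

M6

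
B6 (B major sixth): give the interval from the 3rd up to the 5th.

Spelling the chord: B, D#, F#, G#.
3rd = D#; 5th = F#.
D# up to F# is 3 semitones, a half step narrower than a major third, so the interval is minor.

minor third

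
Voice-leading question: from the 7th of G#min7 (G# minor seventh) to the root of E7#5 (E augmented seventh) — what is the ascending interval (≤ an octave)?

minor 7th

G#min7 (G# minor seventh) has F# as its 7th, and E7#5 (E augmented seventh) has E as its root.
F# up to E is 10 semitones, a half step narrower than a major seventh, so the interval is minor.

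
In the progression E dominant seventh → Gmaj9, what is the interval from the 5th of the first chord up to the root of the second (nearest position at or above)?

E dominant seventh has B as its 5th, and Gmaj9 has G as its root.
From B to G: 8 semitones over a sixth = minor.

minor sixth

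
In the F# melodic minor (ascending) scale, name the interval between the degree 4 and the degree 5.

The scale runs F# G# A B C# D# E#.
That puts B below C#.
B up to C# spans 2 letter names and 2 semitones — a major second.

M2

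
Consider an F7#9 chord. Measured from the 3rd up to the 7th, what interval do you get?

d5

Spelling the chord: F-A-C-E♭-G♯.
3rd = A; 7th = E♭.
From A to E♭: 6 semitones over a fifth = diminished.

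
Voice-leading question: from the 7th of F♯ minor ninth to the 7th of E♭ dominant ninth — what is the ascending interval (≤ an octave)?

The 7th of F♯ minor ninth is E; the 7th of E♭ dominant ninth is D♭.
E up to D♭ is 9 semitones, a whole step narrower than a major seventh, so the interval is diminished.

diminished seventh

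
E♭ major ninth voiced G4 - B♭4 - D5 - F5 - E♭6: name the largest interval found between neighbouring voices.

Adjacent intervals: G4→B♭4 = minor third; B♭4→D5 = major third; D5→F5 = minor third; F5→E♭6 = minor seventh.
The largest is F5 to E♭6, a minor seventh (10 semitones).

minor seventh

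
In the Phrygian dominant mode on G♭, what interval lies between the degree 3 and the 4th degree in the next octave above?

minor 9th

G♭ phrygian dominant: G♭ A𝄫 B♭ C♭ D♭ E𝄫 F♭.
Degree 3 = B♭; scale degree 4 (up an octave) = C♭.
9 letter names make it a ninth; at 13 semitones (a half step narrower than major) the quality is minor.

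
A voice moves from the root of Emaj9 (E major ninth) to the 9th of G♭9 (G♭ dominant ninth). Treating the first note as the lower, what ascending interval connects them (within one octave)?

Emaj9 (E major ninth) has E as its root, and G♭9 (G♭ dominant ninth) has A♭ as its 9th.
E up to A♭ is 4 semitones, a half step narrower than a perfect fourth, so the interval is diminished.

diminished 4th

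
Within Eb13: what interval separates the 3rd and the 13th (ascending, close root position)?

P11

Eb13 is spelled Eb G Bb Db F C.
So we need the interval from G up to C.
G up to C spans 11 letter names and 17 semitones — a perfect eleventh.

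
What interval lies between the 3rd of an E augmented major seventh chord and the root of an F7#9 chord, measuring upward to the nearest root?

d7

E augmented major seventh has G♯ as its 3rd, and F7#9 has F as its root.
G♯ up to F is 9 semitones, a whole step narrower than a major seventh, so the interval is diminished.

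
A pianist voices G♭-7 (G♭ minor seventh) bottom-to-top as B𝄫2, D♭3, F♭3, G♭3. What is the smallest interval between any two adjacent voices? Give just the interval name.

Adjacent intervals: B𝄫2→D♭3 = major third; D♭3→F♭3 = minor third; F♭3→G♭3 = major second.
The smallest is F♭3 to G♭3, a major second (2 semitones).

M2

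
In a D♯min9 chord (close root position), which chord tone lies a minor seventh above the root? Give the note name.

C#

The chord tones of D♯min9 are D♯, F♯, A♯, C♯, E♯.
The root is D♯. A minor seventh above D♯ is C♯.
C♯ is the chord's 7th.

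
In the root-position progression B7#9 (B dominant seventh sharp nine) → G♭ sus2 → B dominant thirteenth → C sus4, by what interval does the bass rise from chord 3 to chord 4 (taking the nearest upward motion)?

minor second

The roots are B and C.
B up to C is 1 semitone, a half step narrower than a major second, so the interval is minor.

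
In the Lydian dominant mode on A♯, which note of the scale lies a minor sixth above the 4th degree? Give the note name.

B#

The scale is A♯ B♯ C𝄪 D𝄪 E♯ F𝄪 G♯.
The 4th degree is D𝄪; a minor sixth above that is B♯ — scale degree 2.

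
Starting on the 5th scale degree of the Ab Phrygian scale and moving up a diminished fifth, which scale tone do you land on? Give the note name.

The scale is Ab Bbb Cb Db Eb Fb Gb.
The 5th scale degree is Eb; a diminished fifth above that is Bbb — scale degree 2.

Bbb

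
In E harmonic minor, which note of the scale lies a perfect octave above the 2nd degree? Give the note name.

The scale is E F# G A B C D#.
The 2nd degree is F#; a perfect octave above that is F# — scale degree 2.

F#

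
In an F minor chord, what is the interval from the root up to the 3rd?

m3

Spelling the chord: F–Ab–C.
Root = F; 3rd = Ab.
From F to Ab: 3 semitones over a third = minor.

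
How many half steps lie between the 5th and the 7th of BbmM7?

4

Bbm(maj7) is spelled Bb-Db-F-A.
F to A is a major third: 4 semitones.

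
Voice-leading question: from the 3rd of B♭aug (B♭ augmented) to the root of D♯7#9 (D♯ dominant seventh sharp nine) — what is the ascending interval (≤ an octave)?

augmented unison

B♭aug (B♭ augmented) has D as its 3rd, and D♯7#9 (D♯ dominant seventh sharp nine) has D♯ as its root.
1 letter names make it a unison; at 1 semitone (a half step wider than perfect) the quality is augmented.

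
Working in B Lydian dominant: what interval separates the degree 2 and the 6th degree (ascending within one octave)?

The scale runs B C# D# E# F# G# A.
So we need the interval from C# up to G#.
From C# to G# is 7 semitones, exactly the perfect fifth.

perfect fifth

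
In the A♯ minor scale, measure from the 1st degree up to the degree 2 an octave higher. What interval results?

Spelling the A♯ minor scale: A♯ B♯ C♯ D♯ E♯ F♯ G♯.
That puts A♯ below B♯.
Counting 9 letters and 14 half steps from A♯ gives a major ninth.

major ninth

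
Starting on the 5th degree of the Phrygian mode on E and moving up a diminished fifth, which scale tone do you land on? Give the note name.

The scale is E F G A B C D.
The 5th degree is B; a diminished fifth above that is F — scale degree 2.

F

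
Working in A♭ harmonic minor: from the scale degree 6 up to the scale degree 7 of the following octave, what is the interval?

augmented ninth

A♭ harmonic minor: A♭ B♭ C♭ D♭ E♭ F♭ G.
So we need the interval from F♭ up to G.
From F♭ to G: 15 semitones over a ninth = augmented.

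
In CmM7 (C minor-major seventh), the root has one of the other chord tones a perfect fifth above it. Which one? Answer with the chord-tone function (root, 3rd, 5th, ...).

5th

Cm(maj7): C E♭ G B.
The root is C. A perfect fifth above C is G.
G is the chord's 5th.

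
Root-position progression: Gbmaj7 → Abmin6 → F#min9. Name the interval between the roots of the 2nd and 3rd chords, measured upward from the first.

The roots are Ab and F#.
Ab up to F# is 10 semitones, a half step wider than a major sixth, so the interval is augmented.

augmented 6th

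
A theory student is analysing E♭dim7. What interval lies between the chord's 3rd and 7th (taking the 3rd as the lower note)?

d5

E♭°7 is spelled E♭-G♭-B𝄫-D𝄫.
So we need the interval from G♭ up to D𝄫.
G♭ up to D𝄫 is 6 semitones, a half step narrower than a perfect fifth, so the interval is diminished.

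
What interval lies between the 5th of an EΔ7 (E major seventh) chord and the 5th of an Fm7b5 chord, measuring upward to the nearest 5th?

EΔ7 (E major seventh) has B as its 5th, and Fm7b5 has Cb as its 5th.
From B to Cb: 0 semitones over a second = diminished.

diminished second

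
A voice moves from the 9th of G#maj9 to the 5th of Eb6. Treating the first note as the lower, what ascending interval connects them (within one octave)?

The 9th of G#maj9 is A#; the 5th of Eb6 is Bb.
A# up to Bb is 0 semitones, a whole step narrower than a major second, so the interval is diminished.

diminished 2nd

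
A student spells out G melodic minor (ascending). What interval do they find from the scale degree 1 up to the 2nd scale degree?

major 2nd

G melodic minor: G A B♭ C D E F♯.
Scale degree 1 = G; scale degree 2 = A.
From G to A is 2 semitones, exactly the major second.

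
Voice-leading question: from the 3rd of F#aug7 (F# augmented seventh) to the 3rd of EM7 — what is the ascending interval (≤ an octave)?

The 3rd of F#aug7 (F# augmented seventh) is A#; the 3rd of EM7 is G#.
7 letter names make it a seventh; at 10 semitones (a half step narrower than major) the quality is minor.

minor seventh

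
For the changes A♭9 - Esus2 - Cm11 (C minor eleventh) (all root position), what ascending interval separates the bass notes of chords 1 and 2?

A5

The roots are A♭ and E.
From A♭ to E: 8 semitones over a fifth = augmented.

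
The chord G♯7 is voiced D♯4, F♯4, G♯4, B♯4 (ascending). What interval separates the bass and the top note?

major sixth

The outer voices are D♯4 and B♯4.
From D♯ to B♯ is 9 semitones, exactly the major sixth.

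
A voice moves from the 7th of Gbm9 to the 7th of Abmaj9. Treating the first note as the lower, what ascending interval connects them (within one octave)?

augmented second

The 7th of Gbm9 is Fb; the 7th of Abmaj9 is G.
Fb up to G is 3 semitones, a half step wider than a major second, so the interval is augmented.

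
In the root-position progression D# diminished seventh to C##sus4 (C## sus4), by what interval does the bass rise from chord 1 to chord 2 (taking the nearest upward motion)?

major 7th

The roots are D# and C##.
Counting 7 letters and 11 half steps from D# gives a major seventh.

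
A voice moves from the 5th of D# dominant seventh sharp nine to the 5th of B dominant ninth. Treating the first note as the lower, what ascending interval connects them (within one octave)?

m6

The 5th of D# dominant seventh sharp nine is A#; the 5th of B dominant ninth is F#.
A# up to F# is 8 semitones, a half step narrower than a major sixth, so the interval is minor.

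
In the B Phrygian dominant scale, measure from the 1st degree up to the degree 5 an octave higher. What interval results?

B phrygian dominant: B C D# E F# G A.
So we need the interval from B up to F#.
From B to F# is 19 semitones, exactly the perfect twelfth.

P12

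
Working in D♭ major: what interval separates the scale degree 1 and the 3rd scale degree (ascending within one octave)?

The scale runs D♭ E♭ F G♭ A♭ B♭ C.
Scale degree 1 = D♭; scale degree 3 = F.
D♭ up to F spans 3 letter names and 4 semitones — a major third.

major third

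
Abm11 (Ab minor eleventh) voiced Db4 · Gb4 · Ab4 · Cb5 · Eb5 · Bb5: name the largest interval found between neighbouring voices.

Adjacent intervals: Db4→Gb4 = perfect fourth; Gb4→Ab4 = major second; Ab4→Cb5 = minor third; Cb5→Eb5 = major third; Eb5→Bb5 = perfect fifth.
The largest is Eb5 to Bb5, a perfect fifth (7 semitones).

perfect 5th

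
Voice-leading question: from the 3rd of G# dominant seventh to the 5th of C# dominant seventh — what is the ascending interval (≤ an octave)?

minor 6th

The 3rd of G# dominant seventh is B#; the 5th of C# dominant seventh is G#.
6 letter names make it a sixth; at 8 semitones (a half step narrower than major) the quality is minor.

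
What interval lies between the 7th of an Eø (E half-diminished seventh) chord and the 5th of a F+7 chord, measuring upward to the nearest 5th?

major seventh

The 7th of Eø (E half-diminished seventh) is D; the 5th of F+7 is C#.
Counting 7 letters and 11 half steps from D gives a major seventh.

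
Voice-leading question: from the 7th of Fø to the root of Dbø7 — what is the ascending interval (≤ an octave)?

minor seventh

Fø has Eb as its 7th, and Dbø7 has Db as its root.
From Eb to Db: 10 semitones over a seventh = minor.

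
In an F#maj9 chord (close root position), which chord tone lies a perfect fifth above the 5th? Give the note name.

F#maj9 (F# major ninth) is spelled F#, A#, C#, E#, G#.
The 5th is C#. A perfect fifth above C# is G#.
G# is the chord's 9th.

G#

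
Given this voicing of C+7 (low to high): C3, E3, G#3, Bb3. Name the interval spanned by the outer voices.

The outer voices are C3 and Bb3.
C up to Bb is 10 semitones, a half step narrower than a major seventh, so the interval is minor.

minor seventh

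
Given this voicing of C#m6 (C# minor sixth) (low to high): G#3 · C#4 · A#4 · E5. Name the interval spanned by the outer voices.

The outer voices are G#3 and E5.
From G# to E: 20 semitones over a thirteenth = minor.

m13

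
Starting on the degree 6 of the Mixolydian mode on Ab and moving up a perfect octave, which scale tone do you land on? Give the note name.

The scale is Ab Bb C Db Eb F Gb.
The degree 6 is F; a perfect octave above that is F — scale degree 6.

F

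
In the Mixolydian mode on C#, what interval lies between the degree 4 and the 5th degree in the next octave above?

major 9th

The scale runs C# D# E# F# G# A# B.
That puts F# below G#.
F# up to G# spans 9 letter names and 14 semitones — a major ninth.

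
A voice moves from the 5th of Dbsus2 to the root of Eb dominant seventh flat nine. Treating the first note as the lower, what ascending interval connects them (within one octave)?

perfect fifth

The 5th of Dbsus2 is Ab; the root of Eb dominant seventh flat nine is Eb.
Ab up to Eb spans 5 letter names and 7 semitones — a perfect fifth.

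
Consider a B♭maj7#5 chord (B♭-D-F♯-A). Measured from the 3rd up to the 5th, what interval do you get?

3rd = D; 5th = F♯.
From D to F♯ is 4 semitones, exactly the major third.

major third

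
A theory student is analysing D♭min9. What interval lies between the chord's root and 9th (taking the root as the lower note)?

D♭m9: D♭, F♭, A♭, C♭, E♭.
Root = D♭; 9th = E♭.
Counting 9 letters and 14 half steps from D♭ gives a major ninth.

M9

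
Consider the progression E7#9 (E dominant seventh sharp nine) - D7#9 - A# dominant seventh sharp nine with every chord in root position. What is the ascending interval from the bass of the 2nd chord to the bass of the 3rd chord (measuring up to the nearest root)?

The roots are D and A#.
5 letter names make it a fifth; at 8 semitones (a half step wider than perfect) the quality is augmented.

augmented fifth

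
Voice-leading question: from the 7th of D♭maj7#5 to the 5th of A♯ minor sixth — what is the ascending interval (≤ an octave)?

D♭maj7#5 has C as its 7th, and A♯ minor sixth has E♯ as its 5th.
C up to E♯ is 5 semitones, a half step wider than a major third, so the interval is augmented.

augmented 3rd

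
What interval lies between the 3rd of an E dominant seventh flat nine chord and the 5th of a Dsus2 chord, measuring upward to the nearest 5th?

minor 2nd

E dominant seventh flat nine has G# as its 3rd, and Dsus2 has A as its 5th.
G# up to A is 1 semitone, a half step narrower than a major second, so the interval is minor.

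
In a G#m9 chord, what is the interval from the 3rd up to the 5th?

G#m9 (G# minor ninth): G#-B-D#-F#-A#.
That puts B below D#.
B up to D# spans 3 letter names and 4 semitones — a major third.

major third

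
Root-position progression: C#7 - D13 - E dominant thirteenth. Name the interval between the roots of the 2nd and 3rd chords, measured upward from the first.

major second

The roots are D and E.
From D to E is 2 semitones, exactly the major second.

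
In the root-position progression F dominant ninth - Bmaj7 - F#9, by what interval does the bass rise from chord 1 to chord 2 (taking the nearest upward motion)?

The roots are F and B.
F up to B is 6 semitones, a half step wider than a perfect fourth, so the interval is augmented.

augmented 4th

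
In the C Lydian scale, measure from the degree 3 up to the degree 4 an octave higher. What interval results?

Spelling the C Lydian scale: C D E F♯ G A B.
That puts E below F♯.
E up to F♯ spans 9 letter names and 14 semitones — a major ninth.

major 9th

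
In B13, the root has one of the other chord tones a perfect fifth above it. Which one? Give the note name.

F#

Spelling the chord: B, D#, F#, A, C#, G#.
The root is B. A perfect fifth above B is F#.
F# is the chord's 5th.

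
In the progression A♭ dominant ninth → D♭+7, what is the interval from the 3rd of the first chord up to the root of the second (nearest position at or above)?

The 3rd of A♭ dominant ninth is C; the root of D♭+7 is D♭.
C up to D♭ is 1 semitone, a half step narrower than a major second, so the interval is minor.

minor second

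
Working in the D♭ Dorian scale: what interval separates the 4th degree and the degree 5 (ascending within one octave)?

M2

D♭ dorian: D♭ E♭ F♭ G♭ A♭ B♭ C♭.
4th degree = G♭; 5th scale degree = A♭.
Counting 2 letters and 2 half steps from G♭ gives a major second.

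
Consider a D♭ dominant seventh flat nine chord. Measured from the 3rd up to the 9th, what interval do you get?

d7

D♭7b9 (D♭ dominant seventh flat nine): D♭-F-A♭-C♭-E𝄫.
That puts F below E𝄫.
F up to E𝄫 is 9 semitones, a whole step narrower than a major seventh, so the interval is diminished.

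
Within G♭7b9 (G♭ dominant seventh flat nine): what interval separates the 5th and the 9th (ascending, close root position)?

G♭7b9: G♭-B♭-D♭-F♭-A𝄫.
So we need the interval from D♭ up to A𝄫.
From D♭ to A𝄫: 6 semitones over a fifth = diminished.

diminished fifth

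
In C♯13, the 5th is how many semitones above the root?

C♯13 is spelled C♯ E♯ G♯ B D♯ A♯.
C♯ to G♯ is a perfect fifth: 7 semitones.

7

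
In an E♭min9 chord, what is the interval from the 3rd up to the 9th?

E♭min9 (E♭ minor ninth) is spelled E♭, G♭, B♭, D♭, F.
3rd = G♭; 9th = F.
From G♭ to F is 11 semitones, exactly the major seventh.

major seventh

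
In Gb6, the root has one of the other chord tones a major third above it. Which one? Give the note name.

Gb6 (Gb major sixth) is spelled Gb–Bb–Db–Eb.
The root is Gb. A major third above Gb is Bb.
Bb is the chord's 3rd.

Bb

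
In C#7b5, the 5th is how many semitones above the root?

6

The chord tones of C#7b5 (C# dominant seventh flat five) are C# E# G B.
C# to G is a diminished fifth: 6 semitones.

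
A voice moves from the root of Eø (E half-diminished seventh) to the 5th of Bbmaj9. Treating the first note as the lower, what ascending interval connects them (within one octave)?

Eø (E half-diminished seventh) has E as its root, and Bbmaj9 has F as its 5th.
E up to F is 1 semitone, a half step narrower than a major second, so the interval is minor.

m2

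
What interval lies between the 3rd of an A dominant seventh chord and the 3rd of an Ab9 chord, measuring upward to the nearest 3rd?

A dominant seventh has C# as its 3rd, and Ab9 has C as its 3rd.
From C# to C: 11 semitones over an octave = diminished.

diminished 8th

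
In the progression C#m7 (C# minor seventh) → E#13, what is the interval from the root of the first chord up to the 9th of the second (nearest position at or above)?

C#m7 (C# minor seventh) has C# as its root, and E#13 has F## as its 9th.
4 letter names make it a fourth; at 6 semitones (a half step wider than perfect) the quality is augmented.

A4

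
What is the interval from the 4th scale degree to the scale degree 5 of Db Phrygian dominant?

major second

Db phrygian dominant: Db Ebb F Gb Ab Bbb Cb.
4th scale degree = Gb; degree 5 = Ab.
From Gb to Ab is 2 semitones, exactly the major second.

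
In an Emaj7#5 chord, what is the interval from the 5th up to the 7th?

minor third

Emaj7#5 (E augmented major seventh): E-G♯-B♯-D♯.
The 5th is B♯ and the 7th is D♯.
B♯ up to D♯ is 3 semitones, a half step narrower than a major third, so the interval is minor.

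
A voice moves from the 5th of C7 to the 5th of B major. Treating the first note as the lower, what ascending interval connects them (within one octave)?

The 5th of C7 is G; the 5th of B major is F#.
From G to F# is 11 semitones, exactly the major seventh.

major seventh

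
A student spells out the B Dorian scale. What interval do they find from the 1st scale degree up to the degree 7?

minor seventh

The scale runs B C♯ D E F♯ G♯ A.
So we need the interval from B up to A.
From B to A: 10 semitones over a seventh = minor.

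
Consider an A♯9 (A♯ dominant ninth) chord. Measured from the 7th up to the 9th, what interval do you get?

M3

A♯9 (A♯ dominant ninth) is spelled A♯–C𝄪–E♯–G♯–B♯.
That puts G♯ below B♯.
From G♯ to B♯ is 4 semitones, exactly the major third.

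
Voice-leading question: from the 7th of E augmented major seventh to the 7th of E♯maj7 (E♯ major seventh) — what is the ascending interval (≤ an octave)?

A1

E augmented major seventh has D♯ as its 7th, and E♯maj7 (E♯ major seventh) has D𝄪 as its 7th.
D♯ up to D𝄪 is 1 semitone, a half step wider than a perfect unison, so the interval is augmented.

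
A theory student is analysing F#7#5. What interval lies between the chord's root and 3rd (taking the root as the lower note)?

F#7#5: F#–A#–C##–E.
So we need the interval from F# up to A#.
Counting 3 letters and 4 half steps from F# gives a major third.

major third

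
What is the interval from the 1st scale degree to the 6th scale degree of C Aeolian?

Spelling C Aeolian: C D E♭ F G A♭ B♭.
The 1st scale degree is C and the 6th scale degree is A♭.
6 letter names make it a sixth; at 8 semitones (a half step narrower than major) the quality is minor.

minor sixth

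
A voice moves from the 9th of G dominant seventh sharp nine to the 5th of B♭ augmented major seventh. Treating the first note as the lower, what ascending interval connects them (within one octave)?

m6

The 9th of G dominant seventh sharp nine is A♯; the 5th of B♭ augmented major seventh is F♯.
A♯ up to F♯ is 8 semitones, a half step narrower than a major sixth, so the interval is minor.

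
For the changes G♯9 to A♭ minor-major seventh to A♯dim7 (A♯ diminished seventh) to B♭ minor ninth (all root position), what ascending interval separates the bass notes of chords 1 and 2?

diminished 2nd

The roots are G♯ and A♭.
2 letter names make it a second; at 0 semitones (a whole step narrower than major) the quality is diminished.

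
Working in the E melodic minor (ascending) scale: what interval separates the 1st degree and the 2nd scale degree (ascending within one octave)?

major second

Spelling the E melodic minor (ascending) scale: E F# G A B C# D#.
That puts E below F#.
Counting 2 letters and 2 half steps from E gives a major second.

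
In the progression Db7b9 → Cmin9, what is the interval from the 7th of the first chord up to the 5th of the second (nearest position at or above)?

augmented fifth

The 7th of Db7b9 is Cb; the 5th of Cmin9 is G.
5 letter names make it a fifth; at 8 semitones (a half step wider than perfect) the quality is augmented.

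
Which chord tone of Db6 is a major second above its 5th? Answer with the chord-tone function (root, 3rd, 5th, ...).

Db major sixth is spelled Db F Ab Bb.
The 5th is Ab. A major second above Ab is Bb.
Bb is the chord's 6th.

6th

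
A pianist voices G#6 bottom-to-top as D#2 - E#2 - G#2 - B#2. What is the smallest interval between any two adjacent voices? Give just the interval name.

major second

Adjacent intervals: D#2→E#2 = major second; E#2→G#2 = minor third; G#2→B#2 = major third.
The smallest is D#2 to E#2, a major second (2 semitones).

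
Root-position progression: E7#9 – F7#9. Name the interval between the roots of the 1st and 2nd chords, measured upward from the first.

The roots are E and F.
From E to F: 1 semitone over a second = minor.

minor second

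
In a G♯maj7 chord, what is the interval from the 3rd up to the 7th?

G♯Δ7 (G♯ major seventh) is spelled G♯–B♯–D♯–F𝄪.
So we need the interval from B♯ up to F𝄪.
Counting 5 letters and 7 half steps from B♯ gives a perfect fifth.

perfect fifth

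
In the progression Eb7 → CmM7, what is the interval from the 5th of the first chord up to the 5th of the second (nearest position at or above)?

major 6th

Eb7 has Bb as its 5th, and CmM7 has G as its 5th.
From Bb to G is 9 semitones, exactly the major sixth.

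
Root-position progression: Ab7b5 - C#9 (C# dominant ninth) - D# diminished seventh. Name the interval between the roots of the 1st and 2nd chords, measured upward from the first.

augmented third

The roots are Ab and C#.
From Ab to C#: 5 semitones over a third = augmented.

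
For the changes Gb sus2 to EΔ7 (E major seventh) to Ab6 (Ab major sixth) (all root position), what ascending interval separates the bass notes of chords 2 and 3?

diminished fourth

The roots are E and Ab.
E up to Ab is 4 semitones, a half step narrower than a perfect fourth, so the interval is diminished.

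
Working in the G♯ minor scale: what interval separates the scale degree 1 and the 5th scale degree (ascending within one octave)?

Spelling the G♯ minor scale: G♯ A♯ B C♯ D♯ E F♯.
That puts G♯ below D♯.
G♯ up to D♯ spans 5 letter names and 7 semitones — a perfect fifth.

perfect fifth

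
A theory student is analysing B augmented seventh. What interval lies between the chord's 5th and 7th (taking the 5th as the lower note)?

diminished third

The chord tones of B+7 (B augmented seventh) are B, D♯, F𝄪, A.
5th = F𝄪; 7th = A.
From F𝄪 to A: 2 semitones over a third = diminished.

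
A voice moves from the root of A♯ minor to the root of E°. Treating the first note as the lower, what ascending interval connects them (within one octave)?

diminished fifth

The root of A♯ minor is A♯; the root of E° is E.
A♯ up to E is 6 semitones, a half step narrower than a perfect fifth, so the interval is diminished.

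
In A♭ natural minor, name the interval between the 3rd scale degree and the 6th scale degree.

Spelling A♭ natural minor: A♭ B♭ C♭ D♭ E♭ F♭ G♭.
The 3rd scale degree is C♭ and the degree 6 is F♭.
Counting 4 letters and 5 half steps from C♭ gives a perfect fourth.

P4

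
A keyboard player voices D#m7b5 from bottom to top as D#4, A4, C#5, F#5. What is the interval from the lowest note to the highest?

The outer voices are D#4 and F#5.
D# up to F# is 15 semitones, a half step narrower than a major tenth, so the interval is minor.

minor 10th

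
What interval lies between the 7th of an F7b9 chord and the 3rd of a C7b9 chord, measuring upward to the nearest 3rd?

The 7th of F7b9 is Eb; the 3rd of C7b9 is E.
1 letter names make it a unison; at 1 semitone (a half step wider than perfect) the quality is augmented.

A1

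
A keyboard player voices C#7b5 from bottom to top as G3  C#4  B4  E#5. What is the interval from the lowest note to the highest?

augmented thirteenth

The outer voices are G3 and E#5.
G up to E# is 22 semitones, a half step wider than a major thirteenth, so the interval is augmented.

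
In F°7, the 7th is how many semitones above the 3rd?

6

Spelling the chord: F–Ab–Cb–Ebb.
Ab to Ebb is a diminished fifth: 6 semitones.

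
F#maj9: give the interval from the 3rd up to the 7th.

The chord tones of F#maj9 are F# A# C# E# G#.
So we need the interval from A# up to E#.
From A# to E# is 7 semitones, exactly the perfect fifth.

perfect fifth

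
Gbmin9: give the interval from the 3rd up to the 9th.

major seventh

Gb minor ninth is spelled Gb Bbb Db Fb Ab.
The 3rd is Bbb and the 9th is Ab.
Bbb up to Ab spans 7 letter names and 11 semitones — a major seventh.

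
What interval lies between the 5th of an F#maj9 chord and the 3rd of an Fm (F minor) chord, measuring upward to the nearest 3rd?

d6

F#maj9 has C# as its 5th, and Fm (F minor) has Ab as its 3rd.
6 letter names make it a sixth; at 7 semitones (a whole step narrower than major) the quality is diminished.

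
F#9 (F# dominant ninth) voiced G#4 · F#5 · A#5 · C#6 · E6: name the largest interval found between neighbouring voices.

Adjacent intervals: G#4→F#5 = minor seventh; F#5→A#5 = major third; A#5→C#6 = minor third; C#6→E6 = minor third.
The largest is G#4 to F#5, a minor seventh (10 semitones).

m7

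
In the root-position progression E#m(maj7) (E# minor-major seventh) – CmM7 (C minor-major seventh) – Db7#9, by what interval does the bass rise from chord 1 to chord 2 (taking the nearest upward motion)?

diminished sixth

The roots are E# and C.
E# up to C is 7 semitones, a whole step narrower than a major sixth, so the interval is diminished.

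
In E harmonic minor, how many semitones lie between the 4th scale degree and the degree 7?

The scale is E F♯ G A B C D♯.
A up to D♯ is an augmented fourth — 6 semitones.

6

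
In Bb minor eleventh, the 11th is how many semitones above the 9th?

3

Spelling the chord: Bb–Db–F–Ab–C–Eb.
C to Eb is a minor third: 3 semitones.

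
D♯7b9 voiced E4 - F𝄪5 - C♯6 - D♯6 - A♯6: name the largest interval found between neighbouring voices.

Adjacent intervals: E4→F𝄪5 = augmented ninth; F𝄪5→C♯6 = diminished fifth; C♯6→D♯6 = major second; D♯6→A♯6 = perfect fifth.
The largest is E4 to F𝄪5, an augmented ninth (15 semitones).

augmented 9th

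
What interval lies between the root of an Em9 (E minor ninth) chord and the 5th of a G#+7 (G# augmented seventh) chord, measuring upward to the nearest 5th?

augmented seventh

Em9 (E minor ninth) has E as its root, and G#+7 (G# augmented seventh) has D## as its 5th.
From E to D##: 12 semitones over a seventh = augmented.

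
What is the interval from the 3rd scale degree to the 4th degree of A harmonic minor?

major second

The scale runs A B C D E F G#.
So we need the interval from C up to D.
C up to D spans 2 letter names and 2 semitones — a major second.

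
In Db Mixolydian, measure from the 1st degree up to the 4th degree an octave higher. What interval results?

Db mixolydian: Db Eb F Gb Ab Bb Cb.
That puts Db below Gb.
Db up to Gb spans 11 letter names and 17 semitones — a perfect eleventh.

P11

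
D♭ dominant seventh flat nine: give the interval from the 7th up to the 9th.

D♭ dominant seventh flat nine: D♭ F A♭ C♭ E𝄫.
7th = C♭; 9th = E𝄫.
C♭ up to E𝄫 is 3 semitones, a half step narrower than a major third, so the interval is minor.

minor third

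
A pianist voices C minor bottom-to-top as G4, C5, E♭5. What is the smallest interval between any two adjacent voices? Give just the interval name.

m3

Adjacent intervals: G4→C5 = perfect fourth; C5→E♭5 = minor third.
The smallest is C5 to E♭5, a minor third (3 semitones).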